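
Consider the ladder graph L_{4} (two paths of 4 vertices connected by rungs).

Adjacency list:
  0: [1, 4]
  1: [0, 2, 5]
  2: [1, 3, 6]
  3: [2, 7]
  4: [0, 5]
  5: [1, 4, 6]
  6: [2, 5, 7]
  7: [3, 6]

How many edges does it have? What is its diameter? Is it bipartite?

Ladder graph L_{4}: 4 rungs + 2 * (4-1) path edges = 4 + 6 = 10 edges.
Diameter = 4.
Ladder graphs are bipartite (alternating coloring along each path).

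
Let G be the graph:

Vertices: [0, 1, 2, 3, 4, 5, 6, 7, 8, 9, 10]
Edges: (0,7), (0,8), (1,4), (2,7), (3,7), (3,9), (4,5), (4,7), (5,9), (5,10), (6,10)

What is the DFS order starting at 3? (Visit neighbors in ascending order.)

DFS from vertex 3 (neighbors processed in ascending order):
Visit order: 3, 7, 0, 8, 2, 4, 1, 5, 9, 10, 6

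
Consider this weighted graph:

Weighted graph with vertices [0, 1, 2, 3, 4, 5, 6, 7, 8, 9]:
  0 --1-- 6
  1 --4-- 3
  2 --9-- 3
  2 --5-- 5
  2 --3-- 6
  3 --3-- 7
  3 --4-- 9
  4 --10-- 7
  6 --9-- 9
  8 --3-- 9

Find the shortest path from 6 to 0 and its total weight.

Using Dijkstra's algorithm from vertex 6:
Shortest path: 6 -> 0
Total weight: 1 = 1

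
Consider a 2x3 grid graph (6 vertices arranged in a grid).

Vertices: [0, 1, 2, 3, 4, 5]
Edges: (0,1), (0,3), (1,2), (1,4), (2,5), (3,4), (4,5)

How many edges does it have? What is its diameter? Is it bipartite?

A 2x3 grid has 3 vertical edges and 4 horizontal edges.
Total edges = 3 + 4 = 7.
Diameter = (2-1) + (3-1) = 3 (corner to opposite corner).
Grid graphs are bipartite (checkerboard coloring).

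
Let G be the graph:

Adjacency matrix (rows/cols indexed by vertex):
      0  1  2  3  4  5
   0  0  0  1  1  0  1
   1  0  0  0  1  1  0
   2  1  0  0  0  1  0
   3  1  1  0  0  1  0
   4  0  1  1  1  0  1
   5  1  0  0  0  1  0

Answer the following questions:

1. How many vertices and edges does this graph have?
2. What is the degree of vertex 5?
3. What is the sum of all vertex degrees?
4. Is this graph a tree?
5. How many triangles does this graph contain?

Count: 6 vertices, 8 edges.
Vertex 5 has neighbors [0, 4], degree = 2.
Handshaking lemma: 2 * 8 = 16.
A tree on 6 vertices has 5 edges. This graph has 8 edges (3 extra). Not a tree.
Number of triangles = 1.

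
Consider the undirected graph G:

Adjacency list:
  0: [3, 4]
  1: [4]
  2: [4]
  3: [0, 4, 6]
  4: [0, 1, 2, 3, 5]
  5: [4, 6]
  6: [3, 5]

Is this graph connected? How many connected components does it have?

Checking connectivity: the graph has 1 connected component(s).
All vertices are reachable from each other. The graph IS connected.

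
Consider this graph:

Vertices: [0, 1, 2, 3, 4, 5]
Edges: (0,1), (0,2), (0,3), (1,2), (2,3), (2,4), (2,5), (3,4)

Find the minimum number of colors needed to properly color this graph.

The graph has a maximum clique of size 3 (lower bound on chromatic number).
A valid 3-coloring: {0: 1, 1: 2, 2: 0, 3: 2, 4: 1, 5: 1}.
Chromatic number = 3.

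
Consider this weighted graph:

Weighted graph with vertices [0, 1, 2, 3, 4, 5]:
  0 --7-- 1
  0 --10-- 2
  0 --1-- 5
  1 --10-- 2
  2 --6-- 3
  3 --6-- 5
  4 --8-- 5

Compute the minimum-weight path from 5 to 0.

Using Dijkstra's algorithm from vertex 5:
Shortest path: 5 -> 0
Total weight: 1 = 1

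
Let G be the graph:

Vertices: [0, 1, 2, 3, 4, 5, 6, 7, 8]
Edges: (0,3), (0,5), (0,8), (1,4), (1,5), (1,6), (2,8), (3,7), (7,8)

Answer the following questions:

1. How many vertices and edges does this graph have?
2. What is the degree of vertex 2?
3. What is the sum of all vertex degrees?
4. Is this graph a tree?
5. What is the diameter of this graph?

Count: 9 vertices, 9 edges.
Vertex 2 has neighbors [8], degree = 1.
Handshaking lemma: 2 * 9 = 18.
A tree on 9 vertices has 8 edges. This graph has 9 edges (1 extra). Not a tree.
Diameter (longest shortest path) = 5.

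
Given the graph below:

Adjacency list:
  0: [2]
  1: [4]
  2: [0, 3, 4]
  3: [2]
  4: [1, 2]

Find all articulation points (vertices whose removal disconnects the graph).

An articulation point is a vertex whose removal disconnects the graph.
Articulation points: [2, 4]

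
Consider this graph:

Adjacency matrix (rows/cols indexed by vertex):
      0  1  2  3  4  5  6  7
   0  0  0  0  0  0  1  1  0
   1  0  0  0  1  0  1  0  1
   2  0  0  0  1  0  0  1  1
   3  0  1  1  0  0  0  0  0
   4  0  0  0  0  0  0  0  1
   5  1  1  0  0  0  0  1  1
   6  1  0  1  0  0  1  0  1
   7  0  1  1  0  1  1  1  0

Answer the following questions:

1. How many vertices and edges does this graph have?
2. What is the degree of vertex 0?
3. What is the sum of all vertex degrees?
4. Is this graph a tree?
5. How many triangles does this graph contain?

Count: 8 vertices, 12 edges.
Vertex 0 has neighbors [5, 6], degree = 2.
Handshaking lemma: 2 * 12 = 24.
A tree on 8 vertices has 7 edges. This graph has 12 edges (5 extra). Not a tree.
Number of triangles = 4.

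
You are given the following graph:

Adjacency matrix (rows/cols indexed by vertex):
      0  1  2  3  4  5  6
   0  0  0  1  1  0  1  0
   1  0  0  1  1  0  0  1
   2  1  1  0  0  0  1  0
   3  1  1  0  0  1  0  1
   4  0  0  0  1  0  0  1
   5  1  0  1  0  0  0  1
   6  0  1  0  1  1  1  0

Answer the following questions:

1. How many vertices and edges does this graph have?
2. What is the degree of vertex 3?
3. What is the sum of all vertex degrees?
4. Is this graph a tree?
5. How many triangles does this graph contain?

Count: 7 vertices, 11 edges.
Vertex 3 has neighbors [0, 1, 4, 6], degree = 4.
Handshaking lemma: 2 * 11 = 22.
A tree on 7 vertices has 6 edges. This graph has 11 edges (5 extra). Not a tree.
Number of triangles = 3.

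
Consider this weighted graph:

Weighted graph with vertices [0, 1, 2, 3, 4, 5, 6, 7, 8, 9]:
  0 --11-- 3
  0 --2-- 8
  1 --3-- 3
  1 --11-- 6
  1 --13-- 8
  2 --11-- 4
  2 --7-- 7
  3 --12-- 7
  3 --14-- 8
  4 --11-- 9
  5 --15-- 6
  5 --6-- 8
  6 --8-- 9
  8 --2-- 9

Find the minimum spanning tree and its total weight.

Applying Kruskal's algorithm (sort edges by weight, add if no cycle):
  Add (0,8) w=2
  Add (8,9) w=2
  Add (1,3) w=3
  Add (5,8) w=6
  Add (2,7) w=7
  Add (6,9) w=8
  Add (0,3) w=11
  Skip (1,6) w=11 (creates cycle)
  Add (2,4) w=11
  Add (4,9) w=11
  Skip (3,7) w=12 (creates cycle)
  Skip (1,8) w=13 (creates cycle)
  Skip (3,8) w=14 (creates cycle)
  Skip (5,6) w=15 (creates cycle)
MST weight = 61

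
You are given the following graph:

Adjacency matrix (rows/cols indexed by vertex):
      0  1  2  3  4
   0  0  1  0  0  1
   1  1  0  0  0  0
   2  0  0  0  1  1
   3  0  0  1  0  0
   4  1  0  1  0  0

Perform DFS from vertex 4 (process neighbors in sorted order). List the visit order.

DFS from vertex 4 (neighbors processed in ascending order):
Visit order: 4, 0, 1, 2, 3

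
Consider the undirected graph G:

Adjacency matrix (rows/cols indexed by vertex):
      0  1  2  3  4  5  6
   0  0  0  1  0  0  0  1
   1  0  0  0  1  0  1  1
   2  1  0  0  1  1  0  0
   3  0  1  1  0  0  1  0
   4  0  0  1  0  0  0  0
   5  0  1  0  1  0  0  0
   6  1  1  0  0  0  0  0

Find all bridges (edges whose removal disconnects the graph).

A bridge is an edge whose removal increases the number of connected components.
Bridges found: (2,4)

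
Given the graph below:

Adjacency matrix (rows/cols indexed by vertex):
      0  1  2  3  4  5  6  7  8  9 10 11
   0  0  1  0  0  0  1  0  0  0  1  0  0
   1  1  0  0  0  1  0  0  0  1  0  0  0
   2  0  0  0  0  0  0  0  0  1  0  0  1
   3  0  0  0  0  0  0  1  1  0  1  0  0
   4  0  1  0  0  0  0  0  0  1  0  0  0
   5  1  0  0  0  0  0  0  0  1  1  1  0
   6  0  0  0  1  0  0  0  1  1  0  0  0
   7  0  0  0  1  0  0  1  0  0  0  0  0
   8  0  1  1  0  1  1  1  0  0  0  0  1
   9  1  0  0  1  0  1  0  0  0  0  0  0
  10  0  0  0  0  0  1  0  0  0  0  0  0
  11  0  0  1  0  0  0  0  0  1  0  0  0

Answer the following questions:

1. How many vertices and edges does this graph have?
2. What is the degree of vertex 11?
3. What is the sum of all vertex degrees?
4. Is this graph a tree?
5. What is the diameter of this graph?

Count: 12 vertices, 17 edges.
Vertex 11 has neighbors [2, 8], degree = 2.
Handshaking lemma: 2 * 17 = 34.
A tree on 12 vertices has 11 edges. This graph has 17 edges (6 extra). Not a tree.
Diameter (longest shortest path) = 4.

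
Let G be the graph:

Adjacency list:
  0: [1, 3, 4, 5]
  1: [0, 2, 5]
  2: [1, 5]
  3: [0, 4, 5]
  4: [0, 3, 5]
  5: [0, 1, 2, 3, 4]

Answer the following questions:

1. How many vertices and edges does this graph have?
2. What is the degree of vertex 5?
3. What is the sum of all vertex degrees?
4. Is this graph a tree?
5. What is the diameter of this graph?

Count: 6 vertices, 10 edges.
Vertex 5 has neighbors [0, 1, 2, 3, 4], degree = 5.
Handshaking lemma: 2 * 10 = 20.
A tree on 6 vertices has 5 edges. This graph has 10 edges (5 extra). Not a tree.
Diameter (longest shortest path) = 2.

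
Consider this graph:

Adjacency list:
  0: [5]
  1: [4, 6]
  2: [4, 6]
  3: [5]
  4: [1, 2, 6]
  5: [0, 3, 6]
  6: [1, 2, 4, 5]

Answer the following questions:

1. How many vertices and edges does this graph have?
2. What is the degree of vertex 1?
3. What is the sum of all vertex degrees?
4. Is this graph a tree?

Count: 7 vertices, 8 edges.
Vertex 1 has neighbors [4, 6], degree = 2.
Handshaking lemma: 2 * 8 = 16.
A tree on 7 vertices has 6 edges. This graph has 8 edges (2 extra). Not a tree.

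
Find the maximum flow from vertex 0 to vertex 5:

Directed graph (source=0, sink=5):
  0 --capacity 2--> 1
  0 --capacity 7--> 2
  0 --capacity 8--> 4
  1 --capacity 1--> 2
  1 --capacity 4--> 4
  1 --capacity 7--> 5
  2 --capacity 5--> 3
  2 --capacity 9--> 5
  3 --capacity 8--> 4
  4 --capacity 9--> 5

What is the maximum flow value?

Computing max flow:
  Flow on (0->1): 2/2
  Flow on (0->2): 7/7
  Flow on (0->4): 8/8
  Flow on (1->5): 2/7
  Flow on (2->5): 7/9
  Flow on (4->5): 8/9
Maximum flow = 17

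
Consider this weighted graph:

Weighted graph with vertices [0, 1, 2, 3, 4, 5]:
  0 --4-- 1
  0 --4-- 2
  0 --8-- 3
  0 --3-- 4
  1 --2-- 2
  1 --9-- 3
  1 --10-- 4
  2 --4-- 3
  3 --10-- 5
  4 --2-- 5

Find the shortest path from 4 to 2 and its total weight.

Using Dijkstra's algorithm from vertex 4:
Shortest path: 4 -> 0 -> 2
Total weight: 3 + 4 = 7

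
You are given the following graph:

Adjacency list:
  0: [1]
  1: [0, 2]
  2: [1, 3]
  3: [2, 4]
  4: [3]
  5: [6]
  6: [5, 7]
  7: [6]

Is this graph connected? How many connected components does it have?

Checking connectivity: the graph has 2 connected component(s).
Components: [[0, 1, 2, 3, 4], [5, 6, 7]]. The graph is NOT connected.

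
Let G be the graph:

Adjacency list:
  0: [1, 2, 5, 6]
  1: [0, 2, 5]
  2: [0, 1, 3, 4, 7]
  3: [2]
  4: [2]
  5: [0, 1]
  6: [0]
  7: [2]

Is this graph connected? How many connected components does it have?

Checking connectivity: the graph has 1 connected component(s).
All vertices are reachable from each other. The graph IS connected.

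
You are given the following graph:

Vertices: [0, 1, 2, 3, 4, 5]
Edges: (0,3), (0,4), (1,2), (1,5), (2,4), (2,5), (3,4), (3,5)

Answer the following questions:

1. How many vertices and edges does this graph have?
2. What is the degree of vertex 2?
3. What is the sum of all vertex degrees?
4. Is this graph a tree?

Count: 6 vertices, 8 edges.
Vertex 2 has neighbors [1, 4, 5], degree = 3.
Handshaking lemma: 2 * 8 = 16.
A tree on 6 vertices has 5 edges. This graph has 8 edges (3 extra). Not a tree.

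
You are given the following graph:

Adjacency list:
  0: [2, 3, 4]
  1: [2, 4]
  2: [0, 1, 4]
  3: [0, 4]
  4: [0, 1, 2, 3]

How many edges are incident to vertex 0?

Vertex 0 has neighbors [2, 3, 4], so deg(0) = 3.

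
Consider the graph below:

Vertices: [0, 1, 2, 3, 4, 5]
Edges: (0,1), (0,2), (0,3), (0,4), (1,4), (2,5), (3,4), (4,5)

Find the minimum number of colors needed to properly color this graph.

The graph has a maximum clique of size 3 (lower bound on chromatic number).
A valid 3-coloring: {0: 0, 1: 2, 2: 1, 3: 2, 4: 1, 5: 0}.
Chromatic number = 3.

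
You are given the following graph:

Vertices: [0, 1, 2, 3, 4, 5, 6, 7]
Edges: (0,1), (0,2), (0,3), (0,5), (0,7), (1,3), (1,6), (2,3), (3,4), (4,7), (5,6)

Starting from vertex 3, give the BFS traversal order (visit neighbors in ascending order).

BFS from vertex 3 (neighbors processed in ascending order):
Visit order: 3, 0, 1, 2, 4, 5, 7, 6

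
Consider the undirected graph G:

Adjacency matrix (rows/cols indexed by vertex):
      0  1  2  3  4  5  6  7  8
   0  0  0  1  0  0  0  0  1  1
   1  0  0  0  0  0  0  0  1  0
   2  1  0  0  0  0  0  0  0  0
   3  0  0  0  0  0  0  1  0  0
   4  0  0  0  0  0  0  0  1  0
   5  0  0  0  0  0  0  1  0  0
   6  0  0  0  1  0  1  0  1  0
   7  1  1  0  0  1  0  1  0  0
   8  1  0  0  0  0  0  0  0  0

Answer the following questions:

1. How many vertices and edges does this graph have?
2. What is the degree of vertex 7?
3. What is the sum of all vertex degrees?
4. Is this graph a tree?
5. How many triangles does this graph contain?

Count: 9 vertices, 8 edges.
Vertex 7 has neighbors [0, 1, 4, 6], degree = 4.
Handshaking lemma: 2 * 8 = 16.
A graph is a tree iff it is connected and has exactly n-1 edges. This graph is connected (all 9 vertices in one component) and has 9-1 = 8 edges. It is a tree.
Number of triangles = 0.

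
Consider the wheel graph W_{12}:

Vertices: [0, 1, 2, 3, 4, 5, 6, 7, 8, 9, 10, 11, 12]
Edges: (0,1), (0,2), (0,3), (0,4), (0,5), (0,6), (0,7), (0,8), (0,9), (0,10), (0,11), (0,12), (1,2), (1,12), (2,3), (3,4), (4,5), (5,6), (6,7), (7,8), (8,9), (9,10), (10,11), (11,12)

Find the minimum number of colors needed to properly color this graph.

W_{12} = C_{12} plus a hub adjacent to every cycle vertex.
The outer cycle needs 2 colors (even cycle); the hub is adjacent to all of them so needs a fresh color.
Chromatic number = 2 + 1 = 3.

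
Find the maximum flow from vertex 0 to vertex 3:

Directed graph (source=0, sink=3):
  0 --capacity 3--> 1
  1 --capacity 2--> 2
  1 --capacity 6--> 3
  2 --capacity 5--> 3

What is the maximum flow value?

Computing max flow:
  Flow on (0->1): 3/3
  Flow on (1->3): 3/6
Maximum flow = 3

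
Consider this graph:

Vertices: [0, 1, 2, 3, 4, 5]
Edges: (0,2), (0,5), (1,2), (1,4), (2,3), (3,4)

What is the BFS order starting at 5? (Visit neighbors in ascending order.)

BFS from vertex 5 (neighbors processed in ascending order):
Visit order: 5, 0, 2, 1, 3, 4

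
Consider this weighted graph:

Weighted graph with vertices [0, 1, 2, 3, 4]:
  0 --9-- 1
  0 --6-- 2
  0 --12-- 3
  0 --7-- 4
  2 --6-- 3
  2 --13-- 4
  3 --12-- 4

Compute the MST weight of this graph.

Applying Kruskal's algorithm (sort edges by weight, add if no cycle):
  Add (0,2) w=6
  Add (2,3) w=6
  Add (0,4) w=7
  Add (0,1) w=9
  Skip (0,3) w=12 (creates cycle)
  Skip (3,4) w=12 (creates cycle)
  Skip (2,4) w=13 (creates cycle)
MST weight = 28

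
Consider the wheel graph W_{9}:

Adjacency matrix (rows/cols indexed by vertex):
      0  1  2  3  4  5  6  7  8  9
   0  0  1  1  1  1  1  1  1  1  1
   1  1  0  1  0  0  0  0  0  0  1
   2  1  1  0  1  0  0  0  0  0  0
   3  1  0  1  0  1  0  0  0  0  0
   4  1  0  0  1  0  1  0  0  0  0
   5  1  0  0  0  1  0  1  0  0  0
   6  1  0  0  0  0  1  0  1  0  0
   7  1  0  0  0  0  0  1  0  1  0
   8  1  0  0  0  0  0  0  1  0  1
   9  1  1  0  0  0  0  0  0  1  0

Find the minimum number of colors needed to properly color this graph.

W_{9} = C_{9} plus a hub adjacent to every cycle vertex.
The outer cycle needs 3 colors (odd cycle); the hub is adjacent to all of them so needs a fresh color.
Chromatic number = 3 + 1 = 4.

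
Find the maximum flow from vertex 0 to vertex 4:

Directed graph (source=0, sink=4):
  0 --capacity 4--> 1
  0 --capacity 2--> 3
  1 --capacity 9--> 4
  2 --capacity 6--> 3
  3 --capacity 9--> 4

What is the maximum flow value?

Computing max flow:
  Flow on (0->1): 4/4
  Flow on (0->3): 2/2
  Flow on (1->4): 4/9
  Flow on (3->4): 2/9
Maximum flow = 6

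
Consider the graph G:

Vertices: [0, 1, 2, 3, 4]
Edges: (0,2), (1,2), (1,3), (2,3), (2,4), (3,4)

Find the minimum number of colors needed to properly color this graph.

The graph has a maximum clique of size 3 (lower bound on chromatic number).
A valid 3-coloring: {0: 1, 1: 2, 2: 0, 3: 1, 4: 2}.
Chromatic number = 3.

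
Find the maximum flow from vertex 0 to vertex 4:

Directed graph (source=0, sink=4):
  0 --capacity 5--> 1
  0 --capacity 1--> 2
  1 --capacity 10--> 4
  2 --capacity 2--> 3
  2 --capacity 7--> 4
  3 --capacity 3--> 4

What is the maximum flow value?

Computing max flow:
  Flow on (0->1): 5/5
  Flow on (0->2): 1/1
  Flow on (1->4): 5/10
  Flow on (2->4): 1/7
Maximum flow = 6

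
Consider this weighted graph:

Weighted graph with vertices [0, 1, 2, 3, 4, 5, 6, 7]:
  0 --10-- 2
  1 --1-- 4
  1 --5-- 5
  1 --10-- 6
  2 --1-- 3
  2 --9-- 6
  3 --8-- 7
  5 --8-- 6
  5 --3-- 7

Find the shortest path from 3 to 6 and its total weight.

Using Dijkstra's algorithm from vertex 3:
Shortest path: 3 -> 2 -> 6
Total weight: 1 + 9 = 10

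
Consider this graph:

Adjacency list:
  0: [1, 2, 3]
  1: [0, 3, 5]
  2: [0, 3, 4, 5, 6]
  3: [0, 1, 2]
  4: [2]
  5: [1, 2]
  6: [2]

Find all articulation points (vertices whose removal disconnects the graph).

An articulation point is a vertex whose removal disconnects the graph.
Articulation points: [2]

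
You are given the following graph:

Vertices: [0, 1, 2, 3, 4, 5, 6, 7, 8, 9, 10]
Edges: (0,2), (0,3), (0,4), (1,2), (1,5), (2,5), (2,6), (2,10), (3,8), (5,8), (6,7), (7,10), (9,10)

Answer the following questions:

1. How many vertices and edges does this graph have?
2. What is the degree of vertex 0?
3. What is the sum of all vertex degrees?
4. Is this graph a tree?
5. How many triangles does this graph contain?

Count: 11 vertices, 13 edges.
Vertex 0 has neighbors [2, 3, 4], degree = 3.
Handshaking lemma: 2 * 13 = 26.
A tree on 11 vertices has 10 edges. This graph has 13 edges (3 extra). Not a tree.
Number of triangles = 1.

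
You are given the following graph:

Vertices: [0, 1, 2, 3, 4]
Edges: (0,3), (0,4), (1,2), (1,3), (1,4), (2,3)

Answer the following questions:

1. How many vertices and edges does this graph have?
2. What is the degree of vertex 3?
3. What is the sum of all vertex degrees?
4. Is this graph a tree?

Count: 5 vertices, 6 edges.
Vertex 3 has neighbors [0, 1, 2], degree = 3.
Handshaking lemma: 2 * 6 = 12.
A tree on 5 vertices has 4 edges. This graph has 6 edges (2 extra). Not a tree.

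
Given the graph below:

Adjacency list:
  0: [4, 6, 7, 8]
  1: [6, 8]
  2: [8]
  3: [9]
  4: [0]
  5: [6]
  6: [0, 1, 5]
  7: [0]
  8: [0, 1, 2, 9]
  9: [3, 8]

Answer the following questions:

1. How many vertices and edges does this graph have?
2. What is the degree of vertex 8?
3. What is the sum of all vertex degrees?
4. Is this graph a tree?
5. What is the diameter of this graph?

Count: 10 vertices, 10 edges.
Vertex 8 has neighbors [0, 1, 2, 9], degree = 4.
Handshaking lemma: 2 * 10 = 20.
A tree on 10 vertices has 9 edges. This graph has 10 edges (1 extra). Not a tree.
Diameter (longest shortest path) = 5.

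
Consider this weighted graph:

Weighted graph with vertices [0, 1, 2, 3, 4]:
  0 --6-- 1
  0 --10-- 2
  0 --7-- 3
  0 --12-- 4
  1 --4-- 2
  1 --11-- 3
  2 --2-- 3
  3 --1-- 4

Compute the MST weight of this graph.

Applying Kruskal's algorithm (sort edges by weight, add if no cycle):
  Add (3,4) w=1
  Add (2,3) w=2
  Add (1,2) w=4
  Add (0,1) w=6
  Skip (0,3) w=7 (creates cycle)
  Skip (0,2) w=10 (creates cycle)
  Skip (1,3) w=11 (creates cycle)
  Skip (0,4) w=12 (creates cycle)
MST weight = 13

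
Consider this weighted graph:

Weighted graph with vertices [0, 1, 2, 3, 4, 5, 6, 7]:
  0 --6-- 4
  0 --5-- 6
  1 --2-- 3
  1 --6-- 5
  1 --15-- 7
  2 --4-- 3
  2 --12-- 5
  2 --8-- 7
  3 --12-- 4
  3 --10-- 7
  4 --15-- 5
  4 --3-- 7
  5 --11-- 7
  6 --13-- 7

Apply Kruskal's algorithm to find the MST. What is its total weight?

Applying Kruskal's algorithm (sort edges by weight, add if no cycle):
  Add (1,3) w=2
  Add (4,7) w=3
  Add (2,3) w=4
  Add (0,6) w=5
  Add (0,4) w=6
  Add (1,5) w=6
  Add (2,7) w=8
  Skip (3,7) w=10 (creates cycle)
  Skip (5,7) w=11 (creates cycle)
  Skip (2,5) w=12 (creates cycle)
  Skip (3,4) w=12 (creates cycle)
  Skip (6,7) w=13 (creates cycle)
  Skip (1,7) w=15 (creates cycle)
  Skip (4,5) w=15 (creates cycle)
MST weight = 34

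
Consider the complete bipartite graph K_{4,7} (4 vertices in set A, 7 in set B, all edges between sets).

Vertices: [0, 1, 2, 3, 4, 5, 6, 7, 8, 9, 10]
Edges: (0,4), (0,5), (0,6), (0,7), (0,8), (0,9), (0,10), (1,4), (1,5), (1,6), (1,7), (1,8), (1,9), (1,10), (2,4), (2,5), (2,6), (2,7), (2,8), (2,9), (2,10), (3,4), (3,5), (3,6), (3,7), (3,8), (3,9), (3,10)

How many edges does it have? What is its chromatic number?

K_{4,7} has 4 * 7 = 28 edges.
Bipartite graphs have chromatic number 2 (color each partition differently).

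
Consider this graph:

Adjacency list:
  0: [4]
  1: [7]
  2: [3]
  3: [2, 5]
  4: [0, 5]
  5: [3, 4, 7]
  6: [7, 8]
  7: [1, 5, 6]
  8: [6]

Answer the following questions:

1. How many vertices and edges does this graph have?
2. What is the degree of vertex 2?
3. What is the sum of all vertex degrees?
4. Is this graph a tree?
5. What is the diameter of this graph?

Count: 9 vertices, 8 edges.
Vertex 2 has neighbors [3], degree = 1.
Handshaking lemma: 2 * 8 = 16.
A graph is a tree iff it is connected and has exactly n-1 edges. This graph is connected (all 9 vertices in one component) and has 9-1 = 8 edges. It is a tree.
Diameter (longest shortest path) = 5.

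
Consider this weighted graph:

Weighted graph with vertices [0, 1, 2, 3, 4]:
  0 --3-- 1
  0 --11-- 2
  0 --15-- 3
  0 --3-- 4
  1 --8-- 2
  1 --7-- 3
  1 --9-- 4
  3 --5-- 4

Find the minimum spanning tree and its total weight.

Applying Kruskal's algorithm (sort edges by weight, add if no cycle):
  Add (0,4) w=3
  Add (0,1) w=3
  Add (3,4) w=5
  Skip (1,3) w=7 (creates cycle)
  Add (1,2) w=8
  Skip (1,4) w=9 (creates cycle)
  Skip (0,2) w=11 (creates cycle)
  Skip (0,3) w=15 (creates cycle)
MST weight = 19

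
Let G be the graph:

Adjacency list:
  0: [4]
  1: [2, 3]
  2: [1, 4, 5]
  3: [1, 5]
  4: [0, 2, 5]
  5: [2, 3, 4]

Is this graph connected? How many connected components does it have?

Checking connectivity: the graph has 1 connected component(s).
All vertices are reachable from each other. The graph IS connected.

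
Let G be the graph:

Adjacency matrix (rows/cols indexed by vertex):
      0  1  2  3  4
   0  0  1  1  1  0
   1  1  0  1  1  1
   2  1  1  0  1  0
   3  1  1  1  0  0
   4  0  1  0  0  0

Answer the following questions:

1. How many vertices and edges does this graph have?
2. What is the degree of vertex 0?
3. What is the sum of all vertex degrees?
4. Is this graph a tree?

Count: 5 vertices, 7 edges.
Vertex 0 has neighbors [1, 2, 3], degree = 3.
Handshaking lemma: 2 * 7 = 14.
A tree on 5 vertices has 4 edges. This graph has 7 edges (3 extra). Not a tree.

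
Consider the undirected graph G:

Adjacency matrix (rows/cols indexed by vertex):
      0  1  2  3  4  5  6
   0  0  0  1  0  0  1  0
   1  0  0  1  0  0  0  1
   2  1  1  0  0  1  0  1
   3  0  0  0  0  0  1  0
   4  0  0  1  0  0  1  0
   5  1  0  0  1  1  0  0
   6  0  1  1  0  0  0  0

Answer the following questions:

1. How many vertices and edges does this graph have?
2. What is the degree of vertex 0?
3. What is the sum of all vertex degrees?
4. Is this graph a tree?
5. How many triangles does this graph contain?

Count: 7 vertices, 8 edges.
Vertex 0 has neighbors [2, 5], degree = 2.
Handshaking lemma: 2 * 8 = 16.
A tree on 7 vertices has 6 edges. This graph has 8 edges (2 extra). Not a tree.
Number of triangles = 1.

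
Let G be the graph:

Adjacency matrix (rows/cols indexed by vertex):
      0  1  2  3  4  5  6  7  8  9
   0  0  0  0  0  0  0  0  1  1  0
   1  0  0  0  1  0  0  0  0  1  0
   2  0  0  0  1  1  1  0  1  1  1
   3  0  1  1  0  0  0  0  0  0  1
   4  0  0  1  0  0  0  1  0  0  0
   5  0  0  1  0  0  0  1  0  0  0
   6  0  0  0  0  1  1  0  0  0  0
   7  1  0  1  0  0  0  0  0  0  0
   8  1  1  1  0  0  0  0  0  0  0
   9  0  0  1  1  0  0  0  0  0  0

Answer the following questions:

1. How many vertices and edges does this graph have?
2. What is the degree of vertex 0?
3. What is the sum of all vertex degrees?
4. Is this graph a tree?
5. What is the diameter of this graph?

Count: 10 vertices, 13 edges.
Vertex 0 has neighbors [7, 8], degree = 2.
Handshaking lemma: 2 * 13 = 26.
A tree on 10 vertices has 9 edges. This graph has 13 edges (4 extra). Not a tree.
Diameter (longest shortest path) = 4.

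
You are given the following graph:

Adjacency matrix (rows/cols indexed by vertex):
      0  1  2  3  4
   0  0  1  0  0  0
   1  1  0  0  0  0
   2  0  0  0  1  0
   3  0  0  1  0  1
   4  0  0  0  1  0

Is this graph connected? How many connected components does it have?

Checking connectivity: the graph has 2 connected component(s).
Components: [[0, 1], [2, 3, 4]]. The graph is NOT connected.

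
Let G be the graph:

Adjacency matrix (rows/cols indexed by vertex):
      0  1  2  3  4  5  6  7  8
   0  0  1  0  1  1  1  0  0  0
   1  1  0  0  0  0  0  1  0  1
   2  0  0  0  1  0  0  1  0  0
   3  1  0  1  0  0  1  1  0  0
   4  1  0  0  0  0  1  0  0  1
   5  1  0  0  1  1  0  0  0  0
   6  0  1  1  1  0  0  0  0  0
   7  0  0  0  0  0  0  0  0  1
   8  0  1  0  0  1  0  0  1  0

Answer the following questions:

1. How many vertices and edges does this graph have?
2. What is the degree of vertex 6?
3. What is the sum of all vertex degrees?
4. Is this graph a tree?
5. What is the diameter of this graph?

Count: 9 vertices, 13 edges.
Vertex 6 has neighbors [1, 2, 3], degree = 3.
Handshaking lemma: 2 * 13 = 26.
A tree on 9 vertices has 8 edges. This graph has 13 edges (5 extra). Not a tree.
Diameter (longest shortest path) = 4.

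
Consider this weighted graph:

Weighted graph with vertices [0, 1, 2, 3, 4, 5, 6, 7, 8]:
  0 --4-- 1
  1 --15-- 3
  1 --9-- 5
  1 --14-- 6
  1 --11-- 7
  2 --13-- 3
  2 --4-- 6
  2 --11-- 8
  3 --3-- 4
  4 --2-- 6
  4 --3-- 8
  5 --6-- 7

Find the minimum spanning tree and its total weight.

Applying Kruskal's algorithm (sort edges by weight, add if no cycle):
  Add (4,6) w=2
  Add (3,4) w=3
  Add (4,8) w=3
  Add (0,1) w=4
  Add (2,6) w=4
  Add (5,7) w=6
  Add (1,5) w=9
  Skip (1,7) w=11 (creates cycle)
  Skip (2,8) w=11 (creates cycle)
  Skip (2,3) w=13 (creates cycle)
  Add (1,6) w=14
  Skip (1,3) w=15 (creates cycle)
MST weight = 45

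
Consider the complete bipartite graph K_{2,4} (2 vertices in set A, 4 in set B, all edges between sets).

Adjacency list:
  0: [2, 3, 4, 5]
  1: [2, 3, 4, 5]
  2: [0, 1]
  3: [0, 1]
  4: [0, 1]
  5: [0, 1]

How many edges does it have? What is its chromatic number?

K_{2,4} has 2 * 4 = 8 edges.
Bipartite graphs have chromatic number 2 (color each partition differently).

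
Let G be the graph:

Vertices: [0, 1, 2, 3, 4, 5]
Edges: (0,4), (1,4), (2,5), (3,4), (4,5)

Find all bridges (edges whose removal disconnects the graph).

A bridge is an edge whose removal increases the number of connected components.
Bridges found: (0,4), (1,4), (2,5), (3,4), (4,5)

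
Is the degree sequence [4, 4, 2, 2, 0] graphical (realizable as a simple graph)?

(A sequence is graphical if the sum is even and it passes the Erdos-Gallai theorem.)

Sum of degrees = 12. Sum is even but fails Erdos-Gallai. The sequence is NOT graphical.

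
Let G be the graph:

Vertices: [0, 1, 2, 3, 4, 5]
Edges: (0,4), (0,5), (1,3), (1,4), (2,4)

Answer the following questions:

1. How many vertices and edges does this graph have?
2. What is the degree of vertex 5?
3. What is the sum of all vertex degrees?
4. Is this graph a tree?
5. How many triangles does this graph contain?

Count: 6 vertices, 5 edges.
Vertex 5 has neighbors [0], degree = 1.
Handshaking lemma: 2 * 5 = 10.
A graph is a tree iff it is connected and has exactly n-1 edges. This graph is connected (all 6 vertices in one component) and has 6-1 = 5 edges. It is a tree.
Number of triangles = 0.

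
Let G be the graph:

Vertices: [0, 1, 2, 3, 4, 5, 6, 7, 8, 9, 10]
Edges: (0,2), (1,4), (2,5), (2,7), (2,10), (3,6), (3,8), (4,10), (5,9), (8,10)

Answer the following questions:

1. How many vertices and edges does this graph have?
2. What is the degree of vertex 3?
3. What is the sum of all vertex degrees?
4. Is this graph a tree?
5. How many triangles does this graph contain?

Count: 11 vertices, 10 edges.
Vertex 3 has neighbors [6, 8], degree = 2.
Handshaking lemma: 2 * 10 = 20.
A graph is a tree iff it is connected and has exactly n-1 edges. This graph is connected (all 11 vertices in one component) and has 11-1 = 10 edges. It is a tree.
Number of triangles = 0.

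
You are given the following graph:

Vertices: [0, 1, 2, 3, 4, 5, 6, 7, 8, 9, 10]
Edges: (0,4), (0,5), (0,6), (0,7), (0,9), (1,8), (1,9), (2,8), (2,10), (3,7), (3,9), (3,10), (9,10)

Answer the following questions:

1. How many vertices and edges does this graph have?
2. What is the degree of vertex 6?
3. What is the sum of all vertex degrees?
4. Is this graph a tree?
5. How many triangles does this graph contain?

Count: 11 vertices, 13 edges.
Vertex 6 has neighbors [0], degree = 1.
Handshaking lemma: 2 * 13 = 26.
A tree on 11 vertices has 10 edges. This graph has 13 edges (3 extra). Not a tree.
Number of triangles = 1.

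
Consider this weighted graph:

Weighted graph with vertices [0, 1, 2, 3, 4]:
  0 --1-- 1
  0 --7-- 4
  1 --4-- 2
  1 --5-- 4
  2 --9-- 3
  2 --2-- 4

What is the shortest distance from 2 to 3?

Using Dijkstra's algorithm from vertex 2:
Shortest path: 2 -> 3
Total weight: 9 = 9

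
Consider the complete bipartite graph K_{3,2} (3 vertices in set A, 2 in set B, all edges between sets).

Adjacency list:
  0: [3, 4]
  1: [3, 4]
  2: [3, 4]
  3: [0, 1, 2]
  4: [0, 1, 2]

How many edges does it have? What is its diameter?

K_{3,2} has 3 * 2 = 6 edges.
Any vertex reaches any opposite-side vertex in 1 step; same-side vertices reach in 2 steps via any opposite-side vertex.
Diameter = 2.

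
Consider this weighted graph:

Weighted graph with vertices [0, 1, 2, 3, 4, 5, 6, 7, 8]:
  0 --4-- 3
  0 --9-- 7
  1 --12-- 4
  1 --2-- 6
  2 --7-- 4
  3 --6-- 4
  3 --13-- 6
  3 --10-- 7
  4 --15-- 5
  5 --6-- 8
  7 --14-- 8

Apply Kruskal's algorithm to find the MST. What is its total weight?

Applying Kruskal's algorithm (sort edges by weight, add if no cycle):
  Add (1,6) w=2
  Add (0,3) w=4
  Add (3,4) w=6
  Add (5,8) w=6
  Add (2,4) w=7
  Add (0,7) w=9
  Skip (3,7) w=10 (creates cycle)
  Add (1,4) w=12
  Skip (3,6) w=13 (creates cycle)
  Add (7,8) w=14
  Skip (4,5) w=15 (creates cycle)
MST weight = 60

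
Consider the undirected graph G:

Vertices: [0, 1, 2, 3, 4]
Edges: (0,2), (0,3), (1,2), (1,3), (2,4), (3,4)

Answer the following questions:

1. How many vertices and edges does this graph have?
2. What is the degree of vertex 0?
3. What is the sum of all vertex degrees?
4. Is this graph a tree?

Count: 5 vertices, 6 edges.
Vertex 0 has neighbors [2, 3], degree = 2.
Handshaking lemma: 2 * 6 = 12.
A tree on 5 vertices has 4 edges. This graph has 6 edges (2 extra). Not a tree.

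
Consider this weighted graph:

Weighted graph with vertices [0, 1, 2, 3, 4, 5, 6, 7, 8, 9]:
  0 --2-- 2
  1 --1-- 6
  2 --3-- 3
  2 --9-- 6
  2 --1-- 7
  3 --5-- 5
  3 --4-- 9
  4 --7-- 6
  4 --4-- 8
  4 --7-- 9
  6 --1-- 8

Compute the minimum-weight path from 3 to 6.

Using Dijkstra's algorithm from vertex 3:
Shortest path: 3 -> 2 -> 6
Total weight: 3 + 9 = 12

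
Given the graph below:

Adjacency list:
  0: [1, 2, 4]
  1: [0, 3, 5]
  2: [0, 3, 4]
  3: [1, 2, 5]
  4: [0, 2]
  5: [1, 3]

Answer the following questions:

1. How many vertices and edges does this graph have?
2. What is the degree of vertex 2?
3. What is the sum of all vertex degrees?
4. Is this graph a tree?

Count: 6 vertices, 8 edges.
Vertex 2 has neighbors [0, 3, 4], degree = 3.
Handshaking lemma: 2 * 8 = 16.
A tree on 6 vertices has 5 edges. This graph has 8 edges (3 extra). Not a tree.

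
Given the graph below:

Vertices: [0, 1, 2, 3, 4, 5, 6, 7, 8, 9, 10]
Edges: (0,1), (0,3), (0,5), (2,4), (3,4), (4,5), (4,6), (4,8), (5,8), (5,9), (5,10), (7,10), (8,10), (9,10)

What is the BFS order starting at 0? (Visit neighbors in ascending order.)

BFS from vertex 0 (neighbors processed in ascending order):
Visit order: 0, 1, 3, 5, 4, 8, 9, 10, 2, 6, 7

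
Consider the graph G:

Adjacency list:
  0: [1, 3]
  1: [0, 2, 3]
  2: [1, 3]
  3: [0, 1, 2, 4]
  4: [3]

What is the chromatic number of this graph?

The graph has a maximum clique of size 3 (lower bound on chromatic number).
A valid 3-coloring: {0: 2, 1: 1, 2: 2, 3: 0, 4: 1}.
Chromatic number = 3.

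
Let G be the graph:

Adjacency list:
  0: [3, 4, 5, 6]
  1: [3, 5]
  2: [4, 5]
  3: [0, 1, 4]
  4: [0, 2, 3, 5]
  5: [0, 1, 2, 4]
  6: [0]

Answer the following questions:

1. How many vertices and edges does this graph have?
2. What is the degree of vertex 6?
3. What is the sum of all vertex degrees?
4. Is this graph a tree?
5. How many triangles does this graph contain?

Count: 7 vertices, 10 edges.
Vertex 6 has neighbors [0], degree = 1.
Handshaking lemma: 2 * 10 = 20.
A tree on 7 vertices has 6 edges. This graph has 10 edges (4 extra). Not a tree.
Number of triangles = 3.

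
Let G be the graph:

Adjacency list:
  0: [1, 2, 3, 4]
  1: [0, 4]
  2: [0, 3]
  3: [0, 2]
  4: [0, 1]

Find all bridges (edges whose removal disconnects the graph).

No bridges found. The graph is 2-edge-connected (no single edge removal disconnects it).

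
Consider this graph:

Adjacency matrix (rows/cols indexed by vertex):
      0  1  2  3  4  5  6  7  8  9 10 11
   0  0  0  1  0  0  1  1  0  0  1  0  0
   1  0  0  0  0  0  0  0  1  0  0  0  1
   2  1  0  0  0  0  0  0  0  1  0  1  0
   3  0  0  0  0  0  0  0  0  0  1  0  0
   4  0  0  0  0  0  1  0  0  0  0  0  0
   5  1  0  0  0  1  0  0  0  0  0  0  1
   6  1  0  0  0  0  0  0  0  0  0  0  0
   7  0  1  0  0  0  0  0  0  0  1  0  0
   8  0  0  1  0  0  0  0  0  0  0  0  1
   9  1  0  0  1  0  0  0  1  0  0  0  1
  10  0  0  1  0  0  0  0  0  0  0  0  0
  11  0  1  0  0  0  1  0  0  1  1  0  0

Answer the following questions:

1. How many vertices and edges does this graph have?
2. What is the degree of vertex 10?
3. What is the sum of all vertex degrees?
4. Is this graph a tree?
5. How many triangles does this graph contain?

Count: 12 vertices, 14 edges.
Vertex 10 has neighbors [2], degree = 1.
Handshaking lemma: 2 * 14 = 28.
A tree on 12 vertices has 11 edges. This graph has 14 edges (3 extra). Not a tree.
Number of triangles = 0.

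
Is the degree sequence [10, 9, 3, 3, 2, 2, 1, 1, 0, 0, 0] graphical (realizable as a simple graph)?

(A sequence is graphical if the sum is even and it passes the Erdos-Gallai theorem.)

Sum of degrees = 31. Sum is odd, so the sequence is NOT graphical.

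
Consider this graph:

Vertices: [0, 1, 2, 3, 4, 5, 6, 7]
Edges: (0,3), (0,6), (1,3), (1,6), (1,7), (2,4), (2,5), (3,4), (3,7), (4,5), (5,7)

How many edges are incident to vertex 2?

Vertex 2 has neighbors [4, 5], so deg(2) = 2.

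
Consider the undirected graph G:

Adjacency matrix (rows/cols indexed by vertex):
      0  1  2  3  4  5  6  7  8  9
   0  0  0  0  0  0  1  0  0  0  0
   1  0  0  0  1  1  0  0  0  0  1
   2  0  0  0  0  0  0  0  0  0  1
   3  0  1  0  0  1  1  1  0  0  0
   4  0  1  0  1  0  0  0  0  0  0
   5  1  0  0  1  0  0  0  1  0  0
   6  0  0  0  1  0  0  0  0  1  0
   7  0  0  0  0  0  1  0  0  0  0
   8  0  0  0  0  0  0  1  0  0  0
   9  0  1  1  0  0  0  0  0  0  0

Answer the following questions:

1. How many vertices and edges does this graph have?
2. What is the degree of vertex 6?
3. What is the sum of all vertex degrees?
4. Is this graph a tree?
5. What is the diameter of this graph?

Count: 10 vertices, 10 edges.
Vertex 6 has neighbors [3, 8], degree = 2.
Handshaking lemma: 2 * 10 = 20.
A tree on 10 vertices has 9 edges. This graph has 10 edges (1 extra). Not a tree.
Diameter (longest shortest path) = 5.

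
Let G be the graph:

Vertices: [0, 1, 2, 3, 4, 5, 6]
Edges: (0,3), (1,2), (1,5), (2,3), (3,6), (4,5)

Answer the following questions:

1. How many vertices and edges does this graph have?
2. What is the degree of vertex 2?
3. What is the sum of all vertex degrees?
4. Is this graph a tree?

Count: 7 vertices, 6 edges.
Vertex 2 has neighbors [1, 3], degree = 2.
Handshaking lemma: 2 * 6 = 12.
A graph is a tree iff it is connected and has exactly n-1 edges. This graph is connected (all 7 vertices in one component) and has 7-1 = 6 edges. It is a tree.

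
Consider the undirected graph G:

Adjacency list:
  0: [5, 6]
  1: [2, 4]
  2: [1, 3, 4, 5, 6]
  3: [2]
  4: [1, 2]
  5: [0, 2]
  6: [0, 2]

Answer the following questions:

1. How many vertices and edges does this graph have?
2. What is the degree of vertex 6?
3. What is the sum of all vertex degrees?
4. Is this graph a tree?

Count: 7 vertices, 8 edges.
Vertex 6 has neighbors [0, 2], degree = 2.
Handshaking lemma: 2 * 8 = 16.
A tree on 7 vertices has 6 edges. This graph has 8 edges (2 extra). Not a tree.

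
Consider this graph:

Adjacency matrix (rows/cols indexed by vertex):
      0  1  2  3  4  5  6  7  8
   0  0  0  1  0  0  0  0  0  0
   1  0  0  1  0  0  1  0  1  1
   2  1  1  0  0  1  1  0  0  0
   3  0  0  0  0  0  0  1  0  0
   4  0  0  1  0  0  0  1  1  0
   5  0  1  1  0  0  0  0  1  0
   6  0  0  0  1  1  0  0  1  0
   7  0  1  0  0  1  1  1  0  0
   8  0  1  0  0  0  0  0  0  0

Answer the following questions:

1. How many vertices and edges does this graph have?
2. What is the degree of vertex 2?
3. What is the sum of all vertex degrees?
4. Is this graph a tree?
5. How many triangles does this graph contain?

Count: 9 vertices, 12 edges.
Vertex 2 has neighbors [0, 1, 4, 5], degree = 4.
Handshaking lemma: 2 * 12 = 24.
A tree on 9 vertices has 8 edges. This graph has 12 edges (4 extra). Not a tree.
Number of triangles = 3.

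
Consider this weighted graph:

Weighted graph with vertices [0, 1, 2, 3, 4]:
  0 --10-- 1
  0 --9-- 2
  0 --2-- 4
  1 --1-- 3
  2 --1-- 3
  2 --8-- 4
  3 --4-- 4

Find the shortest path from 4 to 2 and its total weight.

Using Dijkstra's algorithm from vertex 4:
Shortest path: 4 -> 3 -> 2
Total weight: 4 + 1 = 5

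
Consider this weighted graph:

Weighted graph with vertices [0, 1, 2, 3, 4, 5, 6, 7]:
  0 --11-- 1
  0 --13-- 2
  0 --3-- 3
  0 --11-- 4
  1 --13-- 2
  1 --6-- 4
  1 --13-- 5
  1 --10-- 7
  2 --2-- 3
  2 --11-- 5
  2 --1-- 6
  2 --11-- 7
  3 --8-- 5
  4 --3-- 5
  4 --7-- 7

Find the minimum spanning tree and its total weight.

Applying Kruskal's algorithm (sort edges by weight, add if no cycle):
  Add (2,6) w=1
  Add (2,3) w=2
  Add (0,3) w=3
  Add (4,5) w=3
  Add (1,4) w=6
  Add (4,7) w=7
  Add (3,5) w=8
  Skip (1,7) w=10 (creates cycle)
  Skip (0,1) w=11 (creates cycle)
  Skip (0,4) w=11 (creates cycle)
  Skip (2,7) w=11 (creates cycle)
  Skip (2,5) w=11 (creates cycle)
  Skip (0,2) w=13 (creates cycle)
  Skip (1,5) w=13 (creates cycle)
  Skip (1,2) w=13 (creates cycle)
MST weight = 30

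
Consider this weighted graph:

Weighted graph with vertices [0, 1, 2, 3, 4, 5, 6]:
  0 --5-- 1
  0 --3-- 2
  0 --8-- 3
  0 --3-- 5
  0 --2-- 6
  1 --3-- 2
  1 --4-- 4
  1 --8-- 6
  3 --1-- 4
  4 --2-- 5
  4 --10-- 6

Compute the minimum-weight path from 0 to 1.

Using Dijkstra's algorithm from vertex 0:
Shortest path: 0 -> 1
Total weight: 5 = 5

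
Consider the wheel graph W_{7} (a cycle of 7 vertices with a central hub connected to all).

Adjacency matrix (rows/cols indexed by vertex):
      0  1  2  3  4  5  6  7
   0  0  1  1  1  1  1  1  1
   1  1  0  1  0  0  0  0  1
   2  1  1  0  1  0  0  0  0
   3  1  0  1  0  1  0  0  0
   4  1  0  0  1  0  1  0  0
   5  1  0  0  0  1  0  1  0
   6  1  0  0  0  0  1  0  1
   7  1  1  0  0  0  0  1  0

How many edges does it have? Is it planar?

Wheel graph W_{7}: 7 cycle edges + 7 spoke edges = 14 edges.
Total vertices: 8.
The graph is planar.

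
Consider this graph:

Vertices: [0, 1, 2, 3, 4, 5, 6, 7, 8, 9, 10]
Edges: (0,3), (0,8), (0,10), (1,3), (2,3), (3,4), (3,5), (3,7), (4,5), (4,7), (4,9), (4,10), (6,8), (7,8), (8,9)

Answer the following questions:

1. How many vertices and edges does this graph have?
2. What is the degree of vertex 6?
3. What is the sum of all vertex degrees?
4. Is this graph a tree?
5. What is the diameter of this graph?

Count: 11 vertices, 15 edges.
Vertex 6 has neighbors [8], degree = 1.
Handshaking lemma: 2 * 15 = 30.
A tree on 11 vertices has 10 edges. This graph has 15 edges (5 extra). Not a tree.
Diameter (longest shortest path) = 4.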